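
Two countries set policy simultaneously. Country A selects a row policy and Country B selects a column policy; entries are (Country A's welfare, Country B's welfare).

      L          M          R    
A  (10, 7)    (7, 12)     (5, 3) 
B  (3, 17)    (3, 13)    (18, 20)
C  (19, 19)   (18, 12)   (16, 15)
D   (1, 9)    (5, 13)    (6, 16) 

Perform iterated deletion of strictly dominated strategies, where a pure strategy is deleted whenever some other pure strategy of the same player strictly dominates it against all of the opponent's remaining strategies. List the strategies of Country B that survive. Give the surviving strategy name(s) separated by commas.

L, R

For Country A, C strictly dominates A on the remaining columns (L: 19>10, M: 18>7, R: 16>5); eliminate A.
Row D is eliminated: C beats it against every remaining column (L: 19>1, M: 18>5, R: 16>6).
Country B's strategy M is strictly dominated by L (B: 17>13, C: 19>12) and is removed.
Among the remaining strategies, none is strictly dominated by another pure strategy of the same player, so the elimination stops.
Surviving strategies — Country A: {B, C}; Country B: {L, R}.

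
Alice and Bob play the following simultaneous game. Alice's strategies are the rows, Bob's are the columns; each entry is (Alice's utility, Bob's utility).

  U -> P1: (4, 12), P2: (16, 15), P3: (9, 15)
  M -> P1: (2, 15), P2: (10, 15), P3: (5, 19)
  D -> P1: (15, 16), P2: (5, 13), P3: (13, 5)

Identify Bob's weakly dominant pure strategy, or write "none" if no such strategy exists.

none

P1 fails to dominate P2 at U (12<15).
P2 fails to dominate P1 at D (13<16).
P3 fails to dominate P1 at D (5<16).
No single strategy dominates all the others.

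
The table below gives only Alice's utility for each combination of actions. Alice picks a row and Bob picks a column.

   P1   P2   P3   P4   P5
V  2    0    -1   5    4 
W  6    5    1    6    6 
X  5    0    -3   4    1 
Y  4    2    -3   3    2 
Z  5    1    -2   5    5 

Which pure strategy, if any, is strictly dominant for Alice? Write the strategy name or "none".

W

W vs V: P1: 6>2, P2: 5>0, P3: 1>-1, P4: 6>5, P5: 6>4.
W vs X: P1: 6>5, P2: 5>0, P3: 1>-3, P4: 6>4, P5: 6>1.
W vs Y: P1: 6>4, P2: 5>2, P3: 1>-3, P4: 6>3, P5: 6>2.
W vs Z: P1: 6>5, P2: 5>1, P3: 1>-2, P4: 6>5, P5: 6>5.
W strictly beats every other strategy against every opponent action, so it is strictly dominant.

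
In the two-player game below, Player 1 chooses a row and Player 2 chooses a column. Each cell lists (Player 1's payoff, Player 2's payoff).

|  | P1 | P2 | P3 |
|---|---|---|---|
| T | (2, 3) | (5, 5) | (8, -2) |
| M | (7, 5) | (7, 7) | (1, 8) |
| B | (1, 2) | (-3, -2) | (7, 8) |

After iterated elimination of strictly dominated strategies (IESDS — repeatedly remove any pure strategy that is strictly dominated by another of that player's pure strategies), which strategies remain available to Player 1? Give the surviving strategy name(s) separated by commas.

T, M

Row B is eliminated: T beats it against every remaining column (P1: 2>1, P2: 5>-3, P3: 8>7).
Column P1 is eliminated: P2 beats it against every remaining row (T: 5>3, M: 7>5).
Among the remaining strategies, none is strictly dominated by another pure strategy of the same player, so the elimination stops.
Surviving strategies — Player 1: {T, M}; Player 2: {P2, P3}.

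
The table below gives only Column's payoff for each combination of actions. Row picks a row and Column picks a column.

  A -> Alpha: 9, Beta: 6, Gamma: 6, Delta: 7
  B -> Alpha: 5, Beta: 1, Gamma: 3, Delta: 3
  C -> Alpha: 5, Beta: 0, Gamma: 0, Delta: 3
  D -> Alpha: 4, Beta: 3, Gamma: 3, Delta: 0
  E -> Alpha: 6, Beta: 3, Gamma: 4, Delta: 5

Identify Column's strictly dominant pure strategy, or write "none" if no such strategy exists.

Alpha

Alpha vs Beta: A: 9>6, B: 5>1, C: 5>0, D: 4>3, E: 6>3.
Alpha vs Gamma: A: 9>6, B: 5>3, C: 5>0, D: 4>3, E: 6>4.
Alpha vs Delta: A: 9>7, B: 5>3, C: 5>3, D: 4>0, E: 6>5.
Alpha strictly beats every other strategy against every opponent action, so it is strictly dominant.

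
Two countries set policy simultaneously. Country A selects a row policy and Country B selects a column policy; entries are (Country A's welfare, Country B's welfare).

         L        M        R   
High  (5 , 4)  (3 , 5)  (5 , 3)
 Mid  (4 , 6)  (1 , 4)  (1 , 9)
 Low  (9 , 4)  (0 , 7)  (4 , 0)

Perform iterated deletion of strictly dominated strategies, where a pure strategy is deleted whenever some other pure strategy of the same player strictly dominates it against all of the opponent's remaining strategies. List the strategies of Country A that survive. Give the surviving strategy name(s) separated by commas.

Row Mid is eliminated: High beats it against every remaining column (L: 5>4, M: 3>1, R: 5>1).
For Country B, M strictly dominates L on the remaining rows (High: 5>4, Low: 7>4); eliminate L.
Row Low is eliminated: High beats it against every remaining column (M: 3>0, R: 5>4).
Country B's strategy R is strictly dominated by M (High: 5>3) and is removed.
Among the remaining strategies, none is strictly dominated by another pure strategy of the same player, so the elimination stops.
Surviving strategies — Country A: {High}; Country B: {M}.

High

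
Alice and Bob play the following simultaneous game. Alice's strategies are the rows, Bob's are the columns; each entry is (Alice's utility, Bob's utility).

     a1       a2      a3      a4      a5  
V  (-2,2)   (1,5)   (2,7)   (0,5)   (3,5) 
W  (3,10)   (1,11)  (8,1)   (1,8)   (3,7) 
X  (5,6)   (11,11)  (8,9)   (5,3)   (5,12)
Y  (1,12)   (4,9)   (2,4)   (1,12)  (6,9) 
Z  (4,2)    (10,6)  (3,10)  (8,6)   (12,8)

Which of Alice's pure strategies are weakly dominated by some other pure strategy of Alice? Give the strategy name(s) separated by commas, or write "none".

W weakly dominates V — a1: 3>-2, a2: 1=1, a3: 8>2, a4: 1>0, a5: 3=3.
W is weakly dominated by X (a1: 5>3, a2: 11>1, a3: 8=8, a4: 5>1, a5: 5>3).
Nothing dominates X: V at a1 (5>-2); W at a1 (5>3); Y at a1 (5>1); Z at a1 (5>4).
Y is weakly dominated by Z (a1: 4>1, a2: 10>4, a3: 3>2, a4: 8>1, a5: 12>6).
Z: no other strategy beats it everywhere (V at a1 (4>-2); W at a1 (4>3); X at a4 (8>5); Y at a1 (4>1)).

V, W, Y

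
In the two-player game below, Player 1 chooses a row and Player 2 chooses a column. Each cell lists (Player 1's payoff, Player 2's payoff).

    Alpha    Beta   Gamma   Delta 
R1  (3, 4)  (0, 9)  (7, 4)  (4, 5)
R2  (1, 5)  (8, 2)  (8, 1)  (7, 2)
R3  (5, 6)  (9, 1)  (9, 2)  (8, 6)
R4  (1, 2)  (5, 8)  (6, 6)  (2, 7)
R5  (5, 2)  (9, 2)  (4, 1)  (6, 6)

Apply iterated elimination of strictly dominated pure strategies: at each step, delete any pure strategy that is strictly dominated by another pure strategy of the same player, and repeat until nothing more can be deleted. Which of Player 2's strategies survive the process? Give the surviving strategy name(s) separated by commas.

Alpha, Delta

Row R1 is eliminated: R3 beats it against every remaining column (Alpha: 5>3, Beta: 9>0, Gamma: 9>7, Delta: 8>4).
Player 1's strategy R2 is strictly dominated by R3 (Alpha: 5>1, Beta: 9>8, Gamma: 9>8, Delta: 8>7) and is removed.
Player 1's strategy R4 is strictly dominated by R3 (Alpha: 5>1, Beta: 9>5, Gamma: 9>6, Delta: 8>2) and is removed.
Player 2's strategy Beta is strictly dominated by Delta (R3: 6>1, R5: 6>2) and is removed.
Player 2's strategy Gamma is strictly dominated by Alpha (R3: 6>2, R5: 2>1) and is removed.
Among the remaining strategies, none is strictly dominated by another pure strategy of the same player, so the elimination stops.
Surviving strategies — Player 1: {R3, R5}; Player 2: {Alpha, Delta}.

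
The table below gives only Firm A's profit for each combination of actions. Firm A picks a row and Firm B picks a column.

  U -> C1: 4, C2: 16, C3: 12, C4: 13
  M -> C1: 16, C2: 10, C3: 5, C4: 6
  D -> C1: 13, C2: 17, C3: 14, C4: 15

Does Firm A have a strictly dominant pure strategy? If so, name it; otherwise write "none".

none

U fails to dominate M at C1 (4<16).
M fails to dominate U at C2 (10<16).
D fails to dominate M at C1 (13<16).
No single strategy dominates all the others.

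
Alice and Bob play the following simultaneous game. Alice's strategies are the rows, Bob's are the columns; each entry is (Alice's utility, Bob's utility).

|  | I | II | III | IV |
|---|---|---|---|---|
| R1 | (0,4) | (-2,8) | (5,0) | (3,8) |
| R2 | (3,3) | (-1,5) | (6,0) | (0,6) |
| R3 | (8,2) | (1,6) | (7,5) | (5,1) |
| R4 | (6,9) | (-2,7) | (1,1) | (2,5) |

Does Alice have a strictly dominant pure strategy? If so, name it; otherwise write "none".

R3 vs R1: I: 8>0, II: 1>-2, III: 7>5, IV: 5>3.
R3 vs R2: I: 8>3, II: 1>-1, III: 7>6, IV: 5>0.
R3 vs R4: I: 8>6, II: 1>-2, III: 7>1, IV: 5>2.
R3 strictly beats every other strategy against every opponent action, so it is strictly dominant.

R3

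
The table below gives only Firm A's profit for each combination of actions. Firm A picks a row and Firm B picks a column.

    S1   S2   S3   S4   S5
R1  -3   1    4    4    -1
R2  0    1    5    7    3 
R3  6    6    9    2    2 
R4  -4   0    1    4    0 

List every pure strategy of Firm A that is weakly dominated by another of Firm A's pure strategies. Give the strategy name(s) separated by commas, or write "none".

R1 is weakly dominated by R2 (S1: 0>-3, S2: 1=1, S3: 5>4, S4: 7>4, S5: 3>-1).
R2: no other strategy beats it everywhere (R1 at S1 (0>-3); R3 at S4 (7>2); R4 at S1 (0>-4)).
R3 is not dominated — it holds its own against R1 at S1 (6>-3); R2 at S1 (6>0); R4 at S1 (6>-4).
R4: dominated, since R2 does at least as well everywhere (S1: 0>-4, S2: 1>0, S3: 5>1, S4: 7>4, S5: 3>0).

R1, R4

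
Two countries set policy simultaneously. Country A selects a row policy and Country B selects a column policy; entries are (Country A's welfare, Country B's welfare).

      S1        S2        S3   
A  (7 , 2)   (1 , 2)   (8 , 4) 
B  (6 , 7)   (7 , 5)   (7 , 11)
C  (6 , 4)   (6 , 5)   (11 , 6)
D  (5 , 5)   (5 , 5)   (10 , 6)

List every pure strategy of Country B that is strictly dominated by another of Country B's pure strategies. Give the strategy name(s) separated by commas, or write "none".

S3 strictly dominates S1 — A: 4>2, B: 11>7, C: 6>4, D: 6>5.
S3 strictly dominates S2 — A: 4>2, B: 11>5, C: 6>5, D: 6>5.
S3 is not dominated — it holds its own against S1 at A (4>2); S2 at A (4>2).

S1, S2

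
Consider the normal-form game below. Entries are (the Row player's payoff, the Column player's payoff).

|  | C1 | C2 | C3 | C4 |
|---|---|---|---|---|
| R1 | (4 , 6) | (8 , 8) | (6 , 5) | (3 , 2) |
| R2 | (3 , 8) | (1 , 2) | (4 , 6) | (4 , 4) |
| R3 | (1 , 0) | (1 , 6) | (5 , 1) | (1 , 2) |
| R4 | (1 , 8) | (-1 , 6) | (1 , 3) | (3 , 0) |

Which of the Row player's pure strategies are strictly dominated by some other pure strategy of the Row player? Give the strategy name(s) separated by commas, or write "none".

Nothing dominates R1: R2 at C1 (4>3); R3 at C1 (4>1); R4 at C1 (4>1).
Nothing dominates R2: R1 at C4 (4>3); R3 at C1 (3>1); R4 at C1 (3>1).
R3: dominated, since R1 does at least as well everywhere (C1: 4>1, C2: 8>1, C3: 6>5, C4: 3>1).
R4: dominated, since R2 does at least as well everywhere (C1: 3>1, C2: 1>-1, C3: 4>1, C4: 4>3).

R3, R4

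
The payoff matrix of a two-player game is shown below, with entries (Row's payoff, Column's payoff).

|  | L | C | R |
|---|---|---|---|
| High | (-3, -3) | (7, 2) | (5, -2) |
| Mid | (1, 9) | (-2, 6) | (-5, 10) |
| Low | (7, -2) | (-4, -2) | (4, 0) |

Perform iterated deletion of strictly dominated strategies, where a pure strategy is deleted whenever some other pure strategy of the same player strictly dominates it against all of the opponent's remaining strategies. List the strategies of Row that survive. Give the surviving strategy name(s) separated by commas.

For Column, R strictly dominates L on the remaining rows (High: -2>-3, Mid: 10>9, Low: 0>-2); eliminate L.
Row Mid is eliminated: High beats it against every remaining column (C: 7>-2, R: 5>-5).
Row's strategy Low is strictly dominated by High (C: 7>-4, R: 5>4) and is removed.
For Column, C strictly dominates R on the remaining rows (High: 2>-2); eliminate R.
Among the remaining strategies, none is strictly dominated by another pure strategy of the same player, so the elimination stops.
Surviving strategies — Row: {High}; Column: {C}.

High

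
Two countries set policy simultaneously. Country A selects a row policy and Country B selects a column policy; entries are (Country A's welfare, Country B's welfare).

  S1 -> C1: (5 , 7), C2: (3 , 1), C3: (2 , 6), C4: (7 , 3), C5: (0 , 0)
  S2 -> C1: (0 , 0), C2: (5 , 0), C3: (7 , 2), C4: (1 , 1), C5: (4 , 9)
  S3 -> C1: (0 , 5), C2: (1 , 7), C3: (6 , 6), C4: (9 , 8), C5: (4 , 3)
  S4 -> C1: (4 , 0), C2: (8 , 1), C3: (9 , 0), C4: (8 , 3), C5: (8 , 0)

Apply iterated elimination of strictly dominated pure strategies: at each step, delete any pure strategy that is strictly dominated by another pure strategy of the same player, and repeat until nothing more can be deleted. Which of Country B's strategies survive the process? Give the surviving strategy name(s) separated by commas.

C1, C3, C4

Row S2 is eliminated: S4 beats it against every remaining column (C1: 4>0, C2: 8>5, C3: 9>7, C4: 8>1, C5: 8>4).
For Country B, C4 strictly dominates C2 on the remaining rows (S1: 3>1, S3: 8>7, S4: 3>1); eliminate C2.
Country B's strategy C5 is strictly dominated by C4 (S1: 3>0, S3: 8>3, S4: 3>0) and is removed.
Among the remaining strategies, none is strictly dominated by another pure strategy of the same player, so the elimination stops.
Surviving strategies — Country A: {S1, S3, S4}; Country B: {C1, C3, C4}.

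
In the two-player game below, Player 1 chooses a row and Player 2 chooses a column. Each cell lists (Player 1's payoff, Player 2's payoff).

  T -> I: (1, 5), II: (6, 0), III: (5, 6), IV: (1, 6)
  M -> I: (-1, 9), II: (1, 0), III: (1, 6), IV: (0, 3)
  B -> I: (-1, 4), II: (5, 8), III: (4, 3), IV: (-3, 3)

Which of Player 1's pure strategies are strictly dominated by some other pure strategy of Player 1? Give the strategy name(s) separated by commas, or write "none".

M, B

T: no other strategy beats it everywhere (M at I (1>-1); B at I (1>-1)).
M is strictly dominated by T (I: 1>-1, II: 6>1, III: 5>1, IV: 1>0).
T strictly dominates B — I: 1>-1, II: 6>5, III: 5>4, IV: 1>-3.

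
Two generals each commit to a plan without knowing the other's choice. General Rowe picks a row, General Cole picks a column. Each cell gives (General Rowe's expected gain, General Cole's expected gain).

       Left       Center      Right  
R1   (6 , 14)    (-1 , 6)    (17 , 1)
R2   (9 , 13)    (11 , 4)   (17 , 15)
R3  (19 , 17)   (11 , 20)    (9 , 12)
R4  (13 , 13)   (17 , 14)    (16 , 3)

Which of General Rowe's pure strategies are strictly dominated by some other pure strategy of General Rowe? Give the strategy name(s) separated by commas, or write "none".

none

R1 is not dominated — it holds its own against R2 at Right (17=17); R3 at Right (17>9); R4 at Right (17>16).
R2 is not dominated — it holds its own against R1 at Left (9>6); R3 at Center (11=11); R4 at Right (17>16).
Nothing dominates R3: R1 at Left (19>6); R2 at Left (19>9); R4 at Left (19>13).
Nothing dominates R4: R1 at Left (13>6); R2 at Left (13>9); R3 at Center (17>11).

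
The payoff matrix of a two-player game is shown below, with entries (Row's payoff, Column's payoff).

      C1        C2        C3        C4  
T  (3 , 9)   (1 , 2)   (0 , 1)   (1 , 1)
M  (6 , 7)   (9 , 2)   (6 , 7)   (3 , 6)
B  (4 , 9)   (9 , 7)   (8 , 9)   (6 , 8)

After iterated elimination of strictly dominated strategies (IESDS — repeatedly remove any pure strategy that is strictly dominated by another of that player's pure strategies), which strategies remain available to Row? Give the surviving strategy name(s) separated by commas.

M, B

For Row, M strictly dominates T on the remaining columns (C1: 6>3, C2: 9>1, C3: 6>0, C4: 3>1); eliminate T.
Column C2 is eliminated: C1 beats it against every remaining row (M: 7>2, B: 9>7).
For Column, C1 strictly dominates C4 on the remaining rows (M: 7>6, B: 9>8); eliminate C4.
Among the remaining strategies, none is strictly dominated by another pure strategy of the same player, so the elimination stops.
Surviving strategies — Row: {M, B}; Column: {C1, C3}.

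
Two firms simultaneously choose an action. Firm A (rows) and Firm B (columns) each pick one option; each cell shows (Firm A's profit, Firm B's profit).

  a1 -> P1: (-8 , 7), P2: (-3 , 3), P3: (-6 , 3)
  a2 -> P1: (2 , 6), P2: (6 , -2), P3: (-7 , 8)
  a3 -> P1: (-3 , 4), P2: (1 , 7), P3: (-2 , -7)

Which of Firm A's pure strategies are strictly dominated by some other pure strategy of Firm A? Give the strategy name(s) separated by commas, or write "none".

a1

a1 is strictly dominated by a3 (P1: -3>-8, P2: 1>-3, P3: -2>-6).
Nothing dominates a2: a1 at P1 (2>-8); a3 at P1 (2>-3).
Nothing dominates a3: a1 at P1 (-3>-8); a2 at P3 (-2>-7).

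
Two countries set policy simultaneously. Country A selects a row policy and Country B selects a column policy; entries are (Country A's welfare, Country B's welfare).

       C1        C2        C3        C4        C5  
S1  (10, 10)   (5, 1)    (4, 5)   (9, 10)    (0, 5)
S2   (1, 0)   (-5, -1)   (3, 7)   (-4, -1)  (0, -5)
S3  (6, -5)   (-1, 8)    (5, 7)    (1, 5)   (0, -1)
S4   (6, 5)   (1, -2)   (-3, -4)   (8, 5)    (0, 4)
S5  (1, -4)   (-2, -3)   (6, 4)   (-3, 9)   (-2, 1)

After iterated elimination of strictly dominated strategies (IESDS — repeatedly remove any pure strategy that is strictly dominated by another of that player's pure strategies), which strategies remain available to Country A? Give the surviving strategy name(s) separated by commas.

S1, S3, S5

Country B's strategy C5 is strictly dominated by C4 (S1: 10>5, S2: -1>-5, S3: 5>-1, S4: 5>4, S5: 9>1) and is removed.
Country A's strategy S2 is strictly dominated by S1 (C1: 10>1, C2: 5>-5, C3: 4>3, C4: 9>-4) and is removed.
Country A's strategy S4 is strictly dominated by S1 (C1: 10>6, C2: 5>1, C3: 4>-3, C4: 9>8) and is removed.
Among the remaining strategies, none is strictly dominated by another pure strategy of the same player, so the elimination stops.
Surviving strategies — Country A: {S1, S3, S5}; Country B: {C1, C2, C3, C4}.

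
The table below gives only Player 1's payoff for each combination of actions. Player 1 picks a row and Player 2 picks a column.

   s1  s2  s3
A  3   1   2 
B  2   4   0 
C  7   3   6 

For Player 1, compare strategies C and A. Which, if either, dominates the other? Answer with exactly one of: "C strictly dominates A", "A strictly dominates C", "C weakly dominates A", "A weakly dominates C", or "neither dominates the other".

C's payoffs vs A's, by Player 2's action — s1: 7>3, s2: 3>1, s3: 6>2.
Every comparison favours C, so C strictly dominates A.

C strictly dominates A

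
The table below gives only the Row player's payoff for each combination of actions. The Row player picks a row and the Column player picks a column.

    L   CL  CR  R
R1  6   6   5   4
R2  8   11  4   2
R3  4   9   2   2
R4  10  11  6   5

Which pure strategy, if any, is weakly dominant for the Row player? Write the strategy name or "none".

R4 vs R1: L: 10>6, CL: 11>6, CR: 6>5, R: 5>4.
R4 vs R2: L: 10>8, CL: 11=11, CR: 6>4, R: 5>2.
R4 vs R3: L: 10>4, CL: 11>9, CR: 6>2, R: 5>2.
R4 is at least as good as every other strategy against every opponent action, so it is weakly dominant.

R4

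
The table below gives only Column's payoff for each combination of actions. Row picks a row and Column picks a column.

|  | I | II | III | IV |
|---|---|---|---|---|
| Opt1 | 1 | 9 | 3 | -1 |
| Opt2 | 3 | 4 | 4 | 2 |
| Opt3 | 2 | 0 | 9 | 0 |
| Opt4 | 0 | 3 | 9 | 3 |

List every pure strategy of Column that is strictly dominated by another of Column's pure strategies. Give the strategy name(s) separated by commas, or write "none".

I, IV

I is strictly dominated by III (Opt1: 3>1, Opt2: 4>3, Opt3: 9>2, Opt4: 9>0).
II is not dominated — it holds its own against I at Opt1 (9>1); III at Opt1 (9>3); IV at Opt1 (9>-1).
III is not dominated — it holds its own against I at Opt1 (3>1); II at Opt2 (4=4); IV at Opt1 (3>-1).
III strictly dominates IV — Opt1: 3>-1, Opt2: 4>2, Opt3: 9>0, Opt4: 9>3.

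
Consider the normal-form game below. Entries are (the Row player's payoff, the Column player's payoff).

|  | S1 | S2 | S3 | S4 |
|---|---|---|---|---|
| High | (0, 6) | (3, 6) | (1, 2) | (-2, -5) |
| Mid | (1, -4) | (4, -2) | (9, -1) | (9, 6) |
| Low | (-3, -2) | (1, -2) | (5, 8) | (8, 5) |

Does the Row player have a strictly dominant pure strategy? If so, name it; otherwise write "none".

Mid

Mid vs High: S1: 1>0, S2: 4>3, S3: 9>1, S4: 9>-2.
Mid vs Low: S1: 1>-3, S2: 4>1, S3: 9>5, S4: 9>8.
Mid strictly beats every other strategy against every opponent action, so it is strictly dominant.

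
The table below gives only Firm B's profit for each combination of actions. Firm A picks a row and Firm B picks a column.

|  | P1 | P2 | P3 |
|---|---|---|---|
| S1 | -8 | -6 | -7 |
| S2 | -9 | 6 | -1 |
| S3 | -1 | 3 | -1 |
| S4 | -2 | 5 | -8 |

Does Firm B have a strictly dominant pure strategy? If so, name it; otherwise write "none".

P2 vs P1: S1: -6>-8, S2: 6>-9, S3: 3>-1, S4: 5>-2.
P2 vs P3: S1: -6>-7, S2: 6>-1, S3: 3>-1, S4: 5>-8.
P2 strictly beats every other strategy against every opponent action, so it is strictly dominant.

P2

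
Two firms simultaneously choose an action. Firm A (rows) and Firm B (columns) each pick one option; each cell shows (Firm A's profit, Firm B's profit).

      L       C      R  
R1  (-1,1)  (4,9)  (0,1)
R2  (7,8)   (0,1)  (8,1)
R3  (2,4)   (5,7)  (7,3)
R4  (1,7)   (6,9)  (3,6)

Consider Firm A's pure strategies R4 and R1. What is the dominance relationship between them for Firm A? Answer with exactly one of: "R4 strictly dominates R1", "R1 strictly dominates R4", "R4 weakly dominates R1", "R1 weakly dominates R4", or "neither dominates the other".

R4's payoffs vs R1's, by Firm B's action — L: 1>-1, C: 6>4, R: 3>0.
R4 gives a strictly higher payoff against every action of Firm B, so R4 strictly dominates R1.

R4 strictly dominates R1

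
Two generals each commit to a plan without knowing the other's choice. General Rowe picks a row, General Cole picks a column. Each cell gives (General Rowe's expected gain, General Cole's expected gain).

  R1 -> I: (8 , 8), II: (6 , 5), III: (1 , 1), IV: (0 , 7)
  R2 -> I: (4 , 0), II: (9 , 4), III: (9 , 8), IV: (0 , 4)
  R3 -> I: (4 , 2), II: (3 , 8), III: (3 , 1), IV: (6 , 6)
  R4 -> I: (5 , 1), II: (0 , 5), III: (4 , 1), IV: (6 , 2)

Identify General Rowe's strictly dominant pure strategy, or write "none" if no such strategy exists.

none

R1 fails to dominate R2 at II (6<9).
R2 fails to dominate R1 at I (4<8).
R3 fails to dominate R1 at I (4<8).
R4 fails to dominate R1 at I (5<8).
No single strategy dominates all the others.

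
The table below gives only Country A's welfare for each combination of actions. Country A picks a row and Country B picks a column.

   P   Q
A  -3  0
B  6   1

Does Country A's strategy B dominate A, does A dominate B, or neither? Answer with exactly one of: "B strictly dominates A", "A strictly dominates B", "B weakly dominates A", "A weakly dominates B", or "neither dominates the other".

Compare B to A across each choice by Country B: P: 6>-3, Q: 1>0.
B gives a strictly higher payoff against each choice by Country B, so B strictly dominates A.

B strictly dominates A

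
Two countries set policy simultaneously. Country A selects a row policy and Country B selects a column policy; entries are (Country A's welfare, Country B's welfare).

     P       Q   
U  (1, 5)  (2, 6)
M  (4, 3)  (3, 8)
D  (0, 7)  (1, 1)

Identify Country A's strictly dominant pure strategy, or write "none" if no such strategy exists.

M

M vs U: P: 4>1, Q: 3>2.
M vs D: P: 4>0, Q: 3>1.
M strictly beats every other strategy against every opponent action, so it is strictly dominant.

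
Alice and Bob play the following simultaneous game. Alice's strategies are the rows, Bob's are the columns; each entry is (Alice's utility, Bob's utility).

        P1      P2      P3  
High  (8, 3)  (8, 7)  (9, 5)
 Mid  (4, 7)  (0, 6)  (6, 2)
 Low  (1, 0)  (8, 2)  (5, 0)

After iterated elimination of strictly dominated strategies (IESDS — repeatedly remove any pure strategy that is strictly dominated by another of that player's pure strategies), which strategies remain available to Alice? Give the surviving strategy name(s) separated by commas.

Row Mid is eliminated: High beats it against every remaining column (P1: 8>4, P2: 8>0, P3: 9>6).
For Bob, P2 strictly dominates P1 on the remaining rows (High: 7>3, Low: 2>0); eliminate P1.
Bob's strategy P3 is strictly dominated by P2 (High: 7>5, Low: 2>0) and is removed.
Among the remaining strategies, none is strictly dominated by another pure strategy of the same player, so the elimination stops.
Surviving strategies — Alice: {High, Low}; Bob: {P2}.

High, Low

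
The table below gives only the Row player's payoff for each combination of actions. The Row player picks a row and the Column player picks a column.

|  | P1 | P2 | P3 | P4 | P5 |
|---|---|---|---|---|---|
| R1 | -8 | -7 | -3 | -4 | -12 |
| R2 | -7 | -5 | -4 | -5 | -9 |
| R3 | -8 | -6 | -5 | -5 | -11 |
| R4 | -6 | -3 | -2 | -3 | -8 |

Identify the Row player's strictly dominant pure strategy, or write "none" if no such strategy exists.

R4

R4 vs R1: P1: -6>-8, P2: -3>-7, P3: -2>-3, P4: -3>-4, P5: -8>-12.
R4 vs R2: P1: -6>-7, P2: -3>-5, P3: -2>-4, P4: -3>-5, P5: -8>-9.
R4 vs R3: P1: -6>-8, P2: -3>-6, P3: -2>-5, P4: -3>-5, P5: -8>-11.
R4 strictly beats every other strategy against every opponent action, so it is strictly dominant.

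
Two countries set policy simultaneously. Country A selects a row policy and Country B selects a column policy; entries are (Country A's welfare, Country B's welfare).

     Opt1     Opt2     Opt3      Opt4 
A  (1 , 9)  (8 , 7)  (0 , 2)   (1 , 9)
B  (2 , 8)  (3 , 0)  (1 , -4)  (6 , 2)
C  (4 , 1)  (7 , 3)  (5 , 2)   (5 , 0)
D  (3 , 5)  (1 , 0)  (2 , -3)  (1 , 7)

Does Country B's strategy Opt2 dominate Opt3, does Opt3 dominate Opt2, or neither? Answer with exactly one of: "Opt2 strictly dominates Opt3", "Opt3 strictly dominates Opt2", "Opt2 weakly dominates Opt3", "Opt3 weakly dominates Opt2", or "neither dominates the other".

Compare Opt2 to Opt3 across each opponent action: A: 7>2, B: 0>-4, C: 3>2, D: 0>-3.
Opt2 gives a strictly higher payoff against each opponent action, so Opt2 strictly dominates Opt3.

Opt2 strictly dominates Opt3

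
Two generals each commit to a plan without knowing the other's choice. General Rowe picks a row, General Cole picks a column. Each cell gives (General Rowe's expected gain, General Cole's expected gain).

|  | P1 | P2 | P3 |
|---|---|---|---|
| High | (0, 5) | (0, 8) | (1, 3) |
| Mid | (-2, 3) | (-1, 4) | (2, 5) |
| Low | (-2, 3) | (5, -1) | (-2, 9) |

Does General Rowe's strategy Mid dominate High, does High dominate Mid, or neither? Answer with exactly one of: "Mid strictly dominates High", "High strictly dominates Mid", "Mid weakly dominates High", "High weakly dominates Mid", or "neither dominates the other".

neither dominates the other

Compare Mid to High across each choice by General Cole: P1: -2<0, P2: -1<0, P3: 2>1.
Mid does better at P3 but worse at P1, P2; neither strategy dominates the other.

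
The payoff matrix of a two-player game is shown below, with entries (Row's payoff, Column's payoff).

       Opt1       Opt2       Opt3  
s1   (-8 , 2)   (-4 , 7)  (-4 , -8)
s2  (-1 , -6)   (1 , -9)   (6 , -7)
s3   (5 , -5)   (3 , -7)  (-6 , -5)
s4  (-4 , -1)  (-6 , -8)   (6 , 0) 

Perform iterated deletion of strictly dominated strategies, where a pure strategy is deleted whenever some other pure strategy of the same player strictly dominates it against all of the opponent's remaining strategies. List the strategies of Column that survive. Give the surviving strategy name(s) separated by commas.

Opt1, Opt3

For Row, s2 strictly dominates s1 on the remaining columns (Opt1: -1>-8, Opt2: 1>-4, Opt3: 6>-4); eliminate s1.
For Column, Opt1 strictly dominates Opt2 on the remaining rows (s2: -6>-9, s3: -5>-7, s4: -1>-8); eliminate Opt2.
Among the remaining strategies, none is strictly dominated by another pure strategy of the same player, so the elimination stops.
Surviving strategies — Row: {s2, s3, s4}; Column: {Opt1, Opt3}.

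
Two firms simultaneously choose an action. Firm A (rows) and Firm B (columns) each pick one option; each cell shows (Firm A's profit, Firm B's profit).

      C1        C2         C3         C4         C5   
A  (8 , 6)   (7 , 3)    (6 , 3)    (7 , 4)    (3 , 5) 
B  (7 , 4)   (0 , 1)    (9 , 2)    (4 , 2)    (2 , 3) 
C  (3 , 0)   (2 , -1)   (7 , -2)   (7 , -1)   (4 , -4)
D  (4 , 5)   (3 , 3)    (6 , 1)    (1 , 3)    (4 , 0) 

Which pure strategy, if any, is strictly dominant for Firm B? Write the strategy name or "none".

C1

C1 vs C2: A: 6>3, B: 4>1, C: 0>-1, D: 5>3.
C1 vs C3: A: 6>3, B: 4>2, C: 0>-2, D: 5>1.
C1 vs C4: A: 6>4, B: 4>2, C: 0>-1, D: 5>3.
C1 vs C5: A: 6>5, B: 4>3, C: 0>-4, D: 5>0.
C1 strictly beats every other strategy against every opponent action, so it is strictly dominant.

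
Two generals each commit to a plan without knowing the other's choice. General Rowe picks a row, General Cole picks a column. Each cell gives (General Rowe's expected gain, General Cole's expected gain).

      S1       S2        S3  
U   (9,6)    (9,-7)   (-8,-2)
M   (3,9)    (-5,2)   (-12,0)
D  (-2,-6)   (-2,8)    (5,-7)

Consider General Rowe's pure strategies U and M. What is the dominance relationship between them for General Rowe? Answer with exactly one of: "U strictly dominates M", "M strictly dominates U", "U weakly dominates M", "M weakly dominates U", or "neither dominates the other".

U's payoffs vs M's, by General Cole's action — S1: 9>3, S2: 9>-5, S3: -8>-12.
U gives a strictly higher payoff against each choice by General Cole, so U strictly dominates M.

U strictly dominates M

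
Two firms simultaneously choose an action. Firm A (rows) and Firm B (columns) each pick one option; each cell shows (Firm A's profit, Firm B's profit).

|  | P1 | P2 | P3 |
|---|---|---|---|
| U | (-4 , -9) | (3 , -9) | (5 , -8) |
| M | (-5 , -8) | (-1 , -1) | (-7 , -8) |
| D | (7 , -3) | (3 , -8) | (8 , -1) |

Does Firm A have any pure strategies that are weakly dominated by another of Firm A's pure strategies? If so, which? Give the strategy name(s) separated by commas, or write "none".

D weakly dominates U — P1: 7>-4, P2: 3=3, P3: 8>5.
M is weakly dominated by U (P1: -4>-5, P2: 3>-1, P3: 5>-7).
Nothing dominates D: U at P1 (7>-4); M at P1 (7>-5).

U, M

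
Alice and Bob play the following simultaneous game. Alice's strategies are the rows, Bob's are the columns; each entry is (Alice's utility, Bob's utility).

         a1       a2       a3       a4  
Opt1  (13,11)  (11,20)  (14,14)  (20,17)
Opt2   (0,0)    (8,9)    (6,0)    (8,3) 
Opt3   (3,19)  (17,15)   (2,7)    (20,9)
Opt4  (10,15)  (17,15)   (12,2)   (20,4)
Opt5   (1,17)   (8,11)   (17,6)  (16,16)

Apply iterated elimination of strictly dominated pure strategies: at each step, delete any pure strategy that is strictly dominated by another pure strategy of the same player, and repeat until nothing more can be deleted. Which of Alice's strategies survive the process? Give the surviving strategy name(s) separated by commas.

Alice's strategy Opt2 is strictly dominated by Opt1 (a1: 13>0, a2: 11>8, a3: 14>6, a4: 20>8) and is removed.
Bob's strategy a3 is strictly dominated by a2 (Opt1: 20>14, Opt3: 15>7, Opt4: 15>2, Opt5: 11>6) and is removed.
Alice's strategy Opt5 is strictly dominated by Opt1 (a1: 13>1, a2: 11>8, a4: 20>16) and is removed.
Column a4 is eliminated: a2 beats it against every remaining row (Opt1: 20>17, Opt3: 15>9, Opt4: 15>4).
Among the remaining strategies, none is strictly dominated by another pure strategy of the same player, so the elimination stops.
Surviving strategies — Alice: {Opt1, Opt3, Opt4}; Bob: {a1, a2}.

Opt1, Opt3, Opt4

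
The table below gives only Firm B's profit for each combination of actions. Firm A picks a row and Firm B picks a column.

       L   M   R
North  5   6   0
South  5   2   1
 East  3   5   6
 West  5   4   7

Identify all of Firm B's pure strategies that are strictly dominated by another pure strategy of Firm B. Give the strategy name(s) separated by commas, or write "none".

Nothing dominates L: M at South (5>2); R at North (5>0).
M: no other strategy beats it everywhere (L at North (6>5); R at North (6>0)).
R: no other strategy beats it everywhere (L at East (6>3); M at East (6>5)).

none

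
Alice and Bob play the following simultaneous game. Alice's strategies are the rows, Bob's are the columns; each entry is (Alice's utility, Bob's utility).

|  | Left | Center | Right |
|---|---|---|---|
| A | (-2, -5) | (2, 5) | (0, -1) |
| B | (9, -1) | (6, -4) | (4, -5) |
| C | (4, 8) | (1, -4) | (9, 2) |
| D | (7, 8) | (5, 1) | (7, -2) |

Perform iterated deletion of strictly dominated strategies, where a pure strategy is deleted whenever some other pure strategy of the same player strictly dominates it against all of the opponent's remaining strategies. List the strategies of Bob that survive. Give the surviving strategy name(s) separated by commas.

Left

For Alice, B strictly dominates A on the remaining columns (Left: 9>-2, Center: 6>2, Right: 4>0); eliminate A.
Bob's strategy Center is strictly dominated by Left (B: -1>-4, C: 8>-4, D: 8>1) and is removed.
Column Right is eliminated: Left beats it against every remaining row (B: -1>-5, C: 8>2, D: 8>-2).
Row C is eliminated: B beats it against every remaining column (Left: 9>4).
Row D is eliminated: B beats it against every remaining column (Left: 9>7).
Among the remaining strategies, none is strictly dominated by another pure strategy of the same player, so the elimination stops.
Surviving strategies — Alice: {B}; Bob: {Left}.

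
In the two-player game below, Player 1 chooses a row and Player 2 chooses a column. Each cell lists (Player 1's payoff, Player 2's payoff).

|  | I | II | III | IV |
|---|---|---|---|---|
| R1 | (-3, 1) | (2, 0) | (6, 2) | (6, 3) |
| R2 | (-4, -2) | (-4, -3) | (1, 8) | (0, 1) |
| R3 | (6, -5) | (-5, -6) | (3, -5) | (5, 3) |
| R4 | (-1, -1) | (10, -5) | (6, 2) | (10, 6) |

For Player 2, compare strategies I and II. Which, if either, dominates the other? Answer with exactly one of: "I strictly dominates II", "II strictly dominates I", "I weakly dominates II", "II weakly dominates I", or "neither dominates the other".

Compare I to II across each choice by Player 1: R1: 1>0, R2: -2>-3, R3: -5>-6, R4: -1>-5.
I gives a strictly higher payoff against each choice by Player 1, so I strictly dominates II.

I strictly dominates II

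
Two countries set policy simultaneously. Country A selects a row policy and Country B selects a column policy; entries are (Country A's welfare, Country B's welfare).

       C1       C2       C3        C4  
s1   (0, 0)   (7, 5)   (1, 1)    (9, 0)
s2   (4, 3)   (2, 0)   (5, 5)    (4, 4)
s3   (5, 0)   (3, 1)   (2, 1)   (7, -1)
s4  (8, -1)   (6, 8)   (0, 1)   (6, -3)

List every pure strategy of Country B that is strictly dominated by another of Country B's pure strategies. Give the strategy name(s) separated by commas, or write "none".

C1, C4

C3 strictly dominates C1 — s1: 1>0, s2: 5>3, s3: 1>0, s4: 1>-1.
Nothing dominates C2: C1 at s1 (5>0); C3 at s1 (5>1); C4 at s1 (5>0).
C3: no other strategy beats it everywhere (C1 at s1 (1>0); C2 at s2 (5>0); C4 at s1 (1>0)).
C4 is strictly dominated by C3 (s1: 1>0, s2: 5>4, s3: 1>-1, s4: 1>-3).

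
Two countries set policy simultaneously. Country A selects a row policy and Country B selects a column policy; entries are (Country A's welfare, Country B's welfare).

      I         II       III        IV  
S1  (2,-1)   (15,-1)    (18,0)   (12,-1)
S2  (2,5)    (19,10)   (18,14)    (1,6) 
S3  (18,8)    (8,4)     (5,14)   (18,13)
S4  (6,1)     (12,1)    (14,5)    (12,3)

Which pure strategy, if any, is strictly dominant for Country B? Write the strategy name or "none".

III vs I: S1: 0>-1, S2: 14>5, S3: 14>8, S4: 5>1.
III vs II: S1: 0>-1, S2: 14>10, S3: 14>4, S4: 5>1.
III vs IV: S1: 0>-1, S2: 14>6, S3: 14>13, S4: 5>3.
III strictly beats every other strategy against every opponent action, so it is strictly dominant.

III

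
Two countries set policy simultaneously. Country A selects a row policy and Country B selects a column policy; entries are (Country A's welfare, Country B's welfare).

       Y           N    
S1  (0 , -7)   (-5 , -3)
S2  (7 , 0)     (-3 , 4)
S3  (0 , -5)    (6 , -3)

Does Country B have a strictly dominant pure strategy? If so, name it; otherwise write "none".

N

N vs Y: S1: -3>-7, S2: 4>0, S3: -3>-5.
N strictly beats every other strategy against every opponent action, so it is strictly dominant.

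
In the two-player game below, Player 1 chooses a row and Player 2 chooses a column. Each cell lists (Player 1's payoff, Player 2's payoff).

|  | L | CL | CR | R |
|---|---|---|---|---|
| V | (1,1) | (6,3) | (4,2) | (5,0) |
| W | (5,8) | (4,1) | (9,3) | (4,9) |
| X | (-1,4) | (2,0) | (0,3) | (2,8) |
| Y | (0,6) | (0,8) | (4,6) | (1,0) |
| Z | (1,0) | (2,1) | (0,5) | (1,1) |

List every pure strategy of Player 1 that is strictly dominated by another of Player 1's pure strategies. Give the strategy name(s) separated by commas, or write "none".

Nothing dominates V: W at CL (6>4); X at L (1>-1); Y at L (1>0); Z at L (1=1).
Nothing dominates W: V at L (5>1); X at L (5>-1); Y at L (5>0); Z at L (5>1).
V strictly dominates X — L: 1>-1, CL: 6>2, CR: 4>0, R: 5>2.
Y: dominated, since W does at least as well everywhere (L: 5>0, CL: 4>0, CR: 9>4, R: 4>1).
Z: dominated, since W does at least as well everywhere (L: 5>1, CL: 4>2, CR: 9>0, R: 4>1).

X, Y, Z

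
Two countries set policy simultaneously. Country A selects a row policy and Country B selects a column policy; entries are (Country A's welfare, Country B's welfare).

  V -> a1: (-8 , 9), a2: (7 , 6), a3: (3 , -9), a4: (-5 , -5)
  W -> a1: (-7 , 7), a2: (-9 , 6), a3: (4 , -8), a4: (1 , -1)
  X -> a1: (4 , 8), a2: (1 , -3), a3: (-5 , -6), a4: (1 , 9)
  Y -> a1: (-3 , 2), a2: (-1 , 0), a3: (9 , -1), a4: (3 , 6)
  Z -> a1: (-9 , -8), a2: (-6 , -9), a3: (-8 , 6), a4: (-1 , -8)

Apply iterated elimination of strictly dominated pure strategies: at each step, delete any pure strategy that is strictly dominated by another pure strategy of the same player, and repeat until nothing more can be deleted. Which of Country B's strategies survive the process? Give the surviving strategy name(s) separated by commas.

For Country A, Y strictly dominates W on the remaining columns (a1: -3>-7, a2: -1>-9, a3: 9>4, a4: 3>1); eliminate W.
For Country A, X strictly dominates Z on the remaining columns (a1: 4>-9, a2: 1>-6, a3: -5>-8, a4: 1>-1); eliminate Z.
For Country B, a1 strictly dominates a2 on the remaining rows (V: 9>6, X: 8>-3, Y: 2>0); eliminate a2.
Country A's strategy V is strictly dominated by Y (a1: -3>-8, a3: 9>3, a4: 3>-5) and is removed.
Column a1 is eliminated: a4 beats it against every remaining row (X: 9>8, Y: 6>2).
Row X is eliminated: Y beats it against every remaining column (a3: 9>-5, a4: 3>1).
Column a3 is eliminated: a4 beats it against every remaining row (Y: 6>-1).
Among the remaining strategies, none is strictly dominated by another pure strategy of the same player, so the elimination stops.
Surviving strategies — Country A: {Y}; Country B: {a4}.

a4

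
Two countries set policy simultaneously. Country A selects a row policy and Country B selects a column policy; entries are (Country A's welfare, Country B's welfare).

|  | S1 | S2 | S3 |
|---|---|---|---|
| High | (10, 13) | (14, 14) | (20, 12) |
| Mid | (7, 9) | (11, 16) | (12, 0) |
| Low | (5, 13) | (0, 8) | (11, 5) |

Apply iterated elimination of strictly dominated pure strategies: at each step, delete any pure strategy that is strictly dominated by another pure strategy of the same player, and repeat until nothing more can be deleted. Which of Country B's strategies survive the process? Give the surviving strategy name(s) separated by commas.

S2

Country A's strategy Mid is strictly dominated by High (S1: 10>7, S2: 14>11, S3: 20>12) and is removed.
Country A's strategy Low is strictly dominated by High (S1: 10>5, S2: 14>0, S3: 20>11) and is removed.
Column S1 is eliminated: S2 beats it against every remaining row (High: 14>13).
For Country B, S2 strictly dominates S3 on the remaining rows (High: 14>12); eliminate S3.
Among the remaining strategies, none is strictly dominated by another pure strategy of the same player, so the elimination stops.
Surviving strategies — Country A: {High}; Country B: {S2}.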